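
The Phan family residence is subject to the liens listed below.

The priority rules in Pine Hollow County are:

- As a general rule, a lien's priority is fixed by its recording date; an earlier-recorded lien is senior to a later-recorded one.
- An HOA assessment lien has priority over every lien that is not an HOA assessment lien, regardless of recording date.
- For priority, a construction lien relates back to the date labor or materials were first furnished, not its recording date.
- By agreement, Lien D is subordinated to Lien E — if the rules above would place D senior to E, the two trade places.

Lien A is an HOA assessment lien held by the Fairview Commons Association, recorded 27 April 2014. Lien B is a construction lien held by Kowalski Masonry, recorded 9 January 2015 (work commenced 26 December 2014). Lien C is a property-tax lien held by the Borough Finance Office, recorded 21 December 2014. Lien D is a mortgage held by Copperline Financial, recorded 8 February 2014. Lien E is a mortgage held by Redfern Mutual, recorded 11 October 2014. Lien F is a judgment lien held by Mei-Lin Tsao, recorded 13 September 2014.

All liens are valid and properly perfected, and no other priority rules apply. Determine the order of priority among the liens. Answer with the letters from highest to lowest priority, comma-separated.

Effective dates after the stated exceptions: B relates back to 26 December 2014 (work commenced).
A is an HOA assessment lien, so it outranks all other liens regardless of date.
Ordering the rest by effective date: D (8 February 2014), F (13 September 2014), E (11 October 2014), C (21 December 2014), B (26 December 2014).
D is senior to E before the subordination, so the two trade places.

A, E, F, D, C, B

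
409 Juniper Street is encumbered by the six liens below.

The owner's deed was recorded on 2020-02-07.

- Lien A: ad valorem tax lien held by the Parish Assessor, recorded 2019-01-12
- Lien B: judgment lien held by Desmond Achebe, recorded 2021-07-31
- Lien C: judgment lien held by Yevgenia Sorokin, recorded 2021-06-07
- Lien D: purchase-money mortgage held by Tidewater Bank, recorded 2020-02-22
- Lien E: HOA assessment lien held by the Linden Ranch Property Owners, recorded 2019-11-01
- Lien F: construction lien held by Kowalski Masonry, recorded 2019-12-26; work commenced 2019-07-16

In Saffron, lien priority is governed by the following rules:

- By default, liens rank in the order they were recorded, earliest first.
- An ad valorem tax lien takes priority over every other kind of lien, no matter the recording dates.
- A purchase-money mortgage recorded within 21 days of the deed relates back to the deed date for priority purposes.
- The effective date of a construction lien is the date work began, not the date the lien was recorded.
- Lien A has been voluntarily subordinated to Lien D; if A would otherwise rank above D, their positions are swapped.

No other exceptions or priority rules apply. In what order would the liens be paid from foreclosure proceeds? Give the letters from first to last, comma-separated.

Effective dates: D's effective date is the deed date, 2020-02-07; F relates back to 2019-07-16 (work commenced).
A is an ad valorem tax lien, so it outranks all other liens regardless of date.
Remaining liens by effective date: F (2019-07-16), E (2019-11-01), D (2020-02-07), C (2021-06-07), B (2021-07-31).
The subordination applies — A was senior to D — so A and D swap.

D, F, E, A, C, B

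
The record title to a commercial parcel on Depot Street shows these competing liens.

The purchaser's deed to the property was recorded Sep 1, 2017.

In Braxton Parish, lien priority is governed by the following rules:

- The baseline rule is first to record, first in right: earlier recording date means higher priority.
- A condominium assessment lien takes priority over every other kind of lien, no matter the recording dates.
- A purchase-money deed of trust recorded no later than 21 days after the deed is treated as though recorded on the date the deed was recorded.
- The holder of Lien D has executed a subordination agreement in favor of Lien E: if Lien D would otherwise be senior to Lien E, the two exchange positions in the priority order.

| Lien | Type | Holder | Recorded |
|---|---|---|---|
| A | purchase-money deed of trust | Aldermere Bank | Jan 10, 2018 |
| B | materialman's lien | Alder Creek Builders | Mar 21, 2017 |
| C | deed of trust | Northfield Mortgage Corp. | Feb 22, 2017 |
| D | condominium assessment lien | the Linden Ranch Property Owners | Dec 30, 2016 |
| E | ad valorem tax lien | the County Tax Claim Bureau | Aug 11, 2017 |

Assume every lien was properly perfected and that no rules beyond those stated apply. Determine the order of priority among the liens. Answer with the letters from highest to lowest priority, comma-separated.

E, C, B, D, A

Effective dates: A was recorded 131 days after the deed, outside the 21-day window, so it keeps its recording date.
As a condominium assessment lien, D is senior to every other lien.
Among the remaining liens, by effective date: C (Feb 22, 2017), B (Mar 21, 2017), E (Aug 11, 2017), A (Jan 10, 2018).
D is senior to E before the subordination, so the two trade places.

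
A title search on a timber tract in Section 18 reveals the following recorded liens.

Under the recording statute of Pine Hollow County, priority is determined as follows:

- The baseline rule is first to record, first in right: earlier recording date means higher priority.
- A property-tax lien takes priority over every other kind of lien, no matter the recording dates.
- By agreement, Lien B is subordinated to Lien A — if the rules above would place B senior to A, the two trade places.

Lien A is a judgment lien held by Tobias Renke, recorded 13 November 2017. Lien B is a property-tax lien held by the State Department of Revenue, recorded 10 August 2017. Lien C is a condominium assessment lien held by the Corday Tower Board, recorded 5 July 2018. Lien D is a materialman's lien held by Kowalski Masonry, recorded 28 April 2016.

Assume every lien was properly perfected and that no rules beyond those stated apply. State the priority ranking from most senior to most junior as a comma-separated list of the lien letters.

A, D, B, C

B is a property-tax lien and takes priority over every other lien.
Remaining liens by effective date: D (28 April 2016), A (13 November 2017), C (5 July 2018).
B is senior to A before the subordination, so the two trade places.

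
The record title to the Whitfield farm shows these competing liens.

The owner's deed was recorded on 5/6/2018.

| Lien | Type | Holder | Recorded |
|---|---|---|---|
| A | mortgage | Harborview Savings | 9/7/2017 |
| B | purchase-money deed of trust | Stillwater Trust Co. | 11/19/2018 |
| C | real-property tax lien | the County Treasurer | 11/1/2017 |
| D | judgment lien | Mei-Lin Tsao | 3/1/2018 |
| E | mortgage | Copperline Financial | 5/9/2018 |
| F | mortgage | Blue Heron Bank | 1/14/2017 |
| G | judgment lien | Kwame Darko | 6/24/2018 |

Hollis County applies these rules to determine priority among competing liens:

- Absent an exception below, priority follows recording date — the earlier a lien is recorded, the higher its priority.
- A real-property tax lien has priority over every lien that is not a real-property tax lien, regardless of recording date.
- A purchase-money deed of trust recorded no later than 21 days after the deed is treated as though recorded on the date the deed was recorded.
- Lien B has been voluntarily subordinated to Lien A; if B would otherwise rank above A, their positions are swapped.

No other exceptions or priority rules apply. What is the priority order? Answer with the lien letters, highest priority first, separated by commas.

C, F, A, D, E, G, B

First, effective dates: B missed the 21-day window (197 days after the deed), so its recording date stands.
C is a real-property tax lien and takes priority over every other lien.
The other liens, earliest effective date first: F (1/14/2017), A (9/7/2017), D (3/1/2018), E (5/9/2018), G (6/24/2018), B (11/19/2018).
B already ranks below A; the subordination has no effect.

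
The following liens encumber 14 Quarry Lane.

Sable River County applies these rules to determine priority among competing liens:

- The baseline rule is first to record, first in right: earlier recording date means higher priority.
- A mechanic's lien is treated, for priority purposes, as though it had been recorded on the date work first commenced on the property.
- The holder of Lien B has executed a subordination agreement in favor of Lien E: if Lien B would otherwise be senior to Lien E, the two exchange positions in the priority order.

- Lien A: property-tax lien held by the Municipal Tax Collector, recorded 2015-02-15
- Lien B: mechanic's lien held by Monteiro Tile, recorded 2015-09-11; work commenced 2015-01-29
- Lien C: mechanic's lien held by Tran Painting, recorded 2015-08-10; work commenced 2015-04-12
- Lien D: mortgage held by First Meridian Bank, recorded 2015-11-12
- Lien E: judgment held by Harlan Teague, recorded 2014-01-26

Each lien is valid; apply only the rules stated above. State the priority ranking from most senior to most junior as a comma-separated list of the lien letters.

First, effective dates: B's effective date is 2015-01-29, when work began; C's effective date is 2015-04-12, when work began.
Ordering by effective date: E (2014-01-26), B (2015-01-29), A (2015-02-15), C (2015-04-12), D (2015-11-12).
Since B is not senior to E, the subordination leaves the order unchanged.

E, B, A, C, D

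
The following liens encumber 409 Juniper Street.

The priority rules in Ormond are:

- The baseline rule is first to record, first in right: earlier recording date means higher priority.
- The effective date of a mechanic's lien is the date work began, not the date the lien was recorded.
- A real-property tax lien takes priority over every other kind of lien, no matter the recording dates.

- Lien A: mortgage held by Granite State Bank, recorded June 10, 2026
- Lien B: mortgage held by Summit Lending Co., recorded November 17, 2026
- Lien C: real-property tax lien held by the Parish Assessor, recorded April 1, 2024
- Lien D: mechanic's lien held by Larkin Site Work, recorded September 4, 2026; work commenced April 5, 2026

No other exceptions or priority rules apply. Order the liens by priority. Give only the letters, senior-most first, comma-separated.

C, D, A, B

First, effective dates: D relates back to April 5, 2026 (work commenced).
C, as a real-property tax lien, has superpriority and ranks first.
Ordering the rest by effective date: D (April 5, 2026), A (June 10, 2026), B (November 17, 2026).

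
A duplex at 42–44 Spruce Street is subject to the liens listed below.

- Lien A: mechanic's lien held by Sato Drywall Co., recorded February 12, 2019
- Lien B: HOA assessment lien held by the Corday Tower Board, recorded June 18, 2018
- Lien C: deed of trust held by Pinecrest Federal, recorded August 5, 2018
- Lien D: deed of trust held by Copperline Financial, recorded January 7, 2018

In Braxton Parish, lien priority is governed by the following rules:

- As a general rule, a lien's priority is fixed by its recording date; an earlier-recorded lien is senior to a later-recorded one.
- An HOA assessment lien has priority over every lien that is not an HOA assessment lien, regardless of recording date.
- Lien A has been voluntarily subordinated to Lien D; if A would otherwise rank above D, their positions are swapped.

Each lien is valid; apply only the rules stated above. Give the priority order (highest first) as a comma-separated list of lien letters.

As an HOA assessment lien, B is senior to every other lien.
The other liens, earliest effective date first: D (January 7, 2018), C (August 5, 2018), A (February 12, 2019).
Since A is not senior to D, the subordination leaves the order unchanged.

B, D, C, A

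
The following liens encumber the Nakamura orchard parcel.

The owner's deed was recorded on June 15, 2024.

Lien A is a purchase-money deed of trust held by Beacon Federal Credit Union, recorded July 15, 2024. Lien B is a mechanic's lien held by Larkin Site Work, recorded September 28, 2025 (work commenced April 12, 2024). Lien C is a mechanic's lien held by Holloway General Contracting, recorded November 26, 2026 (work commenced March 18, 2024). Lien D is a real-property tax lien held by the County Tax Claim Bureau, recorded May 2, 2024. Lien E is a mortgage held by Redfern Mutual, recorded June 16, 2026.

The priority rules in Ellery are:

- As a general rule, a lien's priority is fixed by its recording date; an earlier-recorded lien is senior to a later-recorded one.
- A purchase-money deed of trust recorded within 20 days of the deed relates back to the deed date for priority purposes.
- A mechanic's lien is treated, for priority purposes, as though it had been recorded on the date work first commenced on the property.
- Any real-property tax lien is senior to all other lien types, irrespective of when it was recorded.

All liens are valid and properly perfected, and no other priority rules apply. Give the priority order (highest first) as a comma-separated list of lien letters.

First, effective dates: A was recorded 30 days after the deed — beyond 20 days — so no relation-back applies; B is treated as recorded April 12, 2024, the work-commencement date; C is treated as recorded March 18, 2024, the work-commencement date.
D, as a real-property tax lien, has superpriority and ranks first.
Remaining liens by effective date: C (March 18, 2024), B (April 12, 2024), A (July 15, 2024), E (June 16, 2026).

D, C, B, A, E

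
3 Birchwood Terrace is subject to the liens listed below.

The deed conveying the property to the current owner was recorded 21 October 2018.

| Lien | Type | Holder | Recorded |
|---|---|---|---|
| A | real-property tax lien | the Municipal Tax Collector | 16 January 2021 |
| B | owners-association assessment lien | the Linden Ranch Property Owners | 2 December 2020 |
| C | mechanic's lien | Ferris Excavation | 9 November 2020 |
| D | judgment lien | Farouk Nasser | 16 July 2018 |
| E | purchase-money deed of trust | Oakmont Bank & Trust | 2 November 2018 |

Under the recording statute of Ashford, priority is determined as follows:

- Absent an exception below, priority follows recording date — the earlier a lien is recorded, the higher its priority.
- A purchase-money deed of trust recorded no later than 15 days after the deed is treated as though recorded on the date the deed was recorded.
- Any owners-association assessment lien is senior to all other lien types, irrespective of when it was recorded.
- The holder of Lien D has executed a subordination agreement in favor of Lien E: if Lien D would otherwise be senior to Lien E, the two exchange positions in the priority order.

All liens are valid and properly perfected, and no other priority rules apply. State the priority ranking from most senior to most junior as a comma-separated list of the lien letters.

B, E, D, C, A

Adjusting effective dates: E was recorded within the 15-day window, so its effective date is the deed date 21 October 2018.
B is an owners-association assessment lien and takes priority over every other lien.
Ordering the rest by effective date: D (16 July 2018), E (21 October 2018), C (9 November 2020), A (16 January 2021).
D is senior to E before the subordination, so the two trade places.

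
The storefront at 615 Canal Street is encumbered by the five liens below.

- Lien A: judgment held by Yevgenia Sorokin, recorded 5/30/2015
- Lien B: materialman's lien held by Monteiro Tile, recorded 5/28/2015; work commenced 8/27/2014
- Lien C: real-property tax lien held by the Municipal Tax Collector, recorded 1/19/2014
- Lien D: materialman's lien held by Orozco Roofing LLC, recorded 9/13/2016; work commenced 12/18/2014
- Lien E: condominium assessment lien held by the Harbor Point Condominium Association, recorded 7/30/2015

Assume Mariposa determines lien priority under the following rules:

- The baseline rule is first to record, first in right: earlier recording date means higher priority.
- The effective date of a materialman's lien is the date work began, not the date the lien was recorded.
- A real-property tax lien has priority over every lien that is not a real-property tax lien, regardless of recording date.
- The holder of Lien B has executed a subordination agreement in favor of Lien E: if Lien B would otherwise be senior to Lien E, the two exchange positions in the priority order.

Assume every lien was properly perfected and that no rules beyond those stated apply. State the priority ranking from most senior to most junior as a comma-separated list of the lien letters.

C, E, D, A, B

Effective dates after the stated exceptions: B's effective date is 8/27/2014, when work began; D is treated as recorded 12/18/2014, the work-commencement date.
C, as a real-property tax lien, has superpriority and ranks first.
The other liens, earliest effective date first: B (8/27/2014), D (12/18/2014), A (5/30/2015), E (7/30/2015).
B is senior to E before the subordination, so the two trade places.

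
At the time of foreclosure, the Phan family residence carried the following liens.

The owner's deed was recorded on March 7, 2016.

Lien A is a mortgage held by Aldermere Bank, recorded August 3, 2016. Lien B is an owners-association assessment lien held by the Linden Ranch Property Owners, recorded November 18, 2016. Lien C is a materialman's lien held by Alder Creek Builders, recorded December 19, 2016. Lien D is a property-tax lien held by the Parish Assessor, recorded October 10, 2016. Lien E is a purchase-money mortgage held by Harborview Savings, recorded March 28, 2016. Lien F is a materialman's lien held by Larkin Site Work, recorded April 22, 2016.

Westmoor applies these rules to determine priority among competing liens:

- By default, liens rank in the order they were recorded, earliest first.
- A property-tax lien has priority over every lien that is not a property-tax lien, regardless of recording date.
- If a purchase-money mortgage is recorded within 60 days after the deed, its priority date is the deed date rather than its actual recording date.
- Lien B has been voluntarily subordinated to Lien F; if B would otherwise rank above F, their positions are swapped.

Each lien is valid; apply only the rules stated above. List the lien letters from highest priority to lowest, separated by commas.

D, E, F, A, B, C

First, effective dates: E's effective date is the deed date, March 7, 2016.
D is a property-tax lien, so it outranks all other liens regardless of date.
Among the remaining liens, by effective date: E (March 7, 2016), F (April 22, 2016), A (August 3, 2016), B (November 18, 2016), C (December 19, 2016).
Since B is not senior to F, the subordination leaves the order unchanged.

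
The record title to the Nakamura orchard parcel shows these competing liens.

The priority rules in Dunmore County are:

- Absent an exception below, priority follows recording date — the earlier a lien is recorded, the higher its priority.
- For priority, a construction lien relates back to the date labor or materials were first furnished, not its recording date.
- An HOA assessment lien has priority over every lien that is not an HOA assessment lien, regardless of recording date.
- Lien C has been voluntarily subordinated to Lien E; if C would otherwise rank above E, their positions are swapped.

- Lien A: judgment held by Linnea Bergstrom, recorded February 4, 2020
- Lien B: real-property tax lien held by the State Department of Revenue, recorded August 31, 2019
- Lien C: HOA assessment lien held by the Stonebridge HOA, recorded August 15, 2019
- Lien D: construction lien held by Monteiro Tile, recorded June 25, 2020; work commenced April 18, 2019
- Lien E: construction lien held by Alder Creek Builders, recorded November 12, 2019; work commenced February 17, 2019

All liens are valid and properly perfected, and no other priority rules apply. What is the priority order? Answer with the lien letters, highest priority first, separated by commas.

Adjusting effective dates: D's effective date is April 18, 2019, when work began; E relates back to February 17, 2019 (work commenced).
C, as an HOA assessment lien, has superpriority and ranks first.
The other liens, earliest effective date first: E (February 17, 2019), D (April 18, 2019), B (August 31, 2019), A (February 4, 2020).
Because C would otherwise rank above E, the subordination swaps them.

E, C, D, B, A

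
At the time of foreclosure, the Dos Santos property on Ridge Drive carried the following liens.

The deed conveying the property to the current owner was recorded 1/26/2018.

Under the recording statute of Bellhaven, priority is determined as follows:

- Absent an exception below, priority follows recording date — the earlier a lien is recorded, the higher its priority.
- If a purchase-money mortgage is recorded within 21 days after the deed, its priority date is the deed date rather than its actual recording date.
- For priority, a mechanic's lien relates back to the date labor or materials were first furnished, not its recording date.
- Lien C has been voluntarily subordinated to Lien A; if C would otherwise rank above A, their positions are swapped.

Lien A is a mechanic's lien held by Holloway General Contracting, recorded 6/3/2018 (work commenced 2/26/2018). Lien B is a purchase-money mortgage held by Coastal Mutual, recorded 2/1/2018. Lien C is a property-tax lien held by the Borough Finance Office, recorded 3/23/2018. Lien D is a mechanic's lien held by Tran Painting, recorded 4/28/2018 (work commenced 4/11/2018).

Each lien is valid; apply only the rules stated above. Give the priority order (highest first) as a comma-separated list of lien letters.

First, effective dates: A relates back to 2/26/2018 (work commenced); B relates back to the deed date 1/26/2018; D is treated as recorded 4/11/2018, the work-commencement date.
Sorted by effective date: B (1/26/2018), A (2/26/2018), C (3/23/2018), D (4/11/2018).
C already ranks below A; the subordination has no effect.

B, A, C, D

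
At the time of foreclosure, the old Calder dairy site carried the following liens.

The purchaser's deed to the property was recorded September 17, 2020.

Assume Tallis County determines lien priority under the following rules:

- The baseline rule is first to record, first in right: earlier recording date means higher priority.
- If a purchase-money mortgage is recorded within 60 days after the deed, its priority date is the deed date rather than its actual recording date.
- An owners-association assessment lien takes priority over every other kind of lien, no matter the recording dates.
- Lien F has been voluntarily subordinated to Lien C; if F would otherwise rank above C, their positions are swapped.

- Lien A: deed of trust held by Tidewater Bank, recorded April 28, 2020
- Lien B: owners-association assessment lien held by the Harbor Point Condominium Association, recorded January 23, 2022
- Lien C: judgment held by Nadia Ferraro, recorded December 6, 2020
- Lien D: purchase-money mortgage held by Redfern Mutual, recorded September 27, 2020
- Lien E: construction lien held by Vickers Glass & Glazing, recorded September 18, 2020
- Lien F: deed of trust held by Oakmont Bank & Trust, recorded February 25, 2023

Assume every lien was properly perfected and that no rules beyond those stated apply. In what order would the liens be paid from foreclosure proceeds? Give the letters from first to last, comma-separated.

B, A, D, E, C, F

Effective dates after the stated exceptions: D was recorded within the 60-day window, so its effective date is the deed date September 17, 2020.
B is an owners-association assessment lien and takes priority over every other lien.
The other liens, earliest effective date first: A (April 28, 2020), D (September 17, 2020), E (September 18, 2020), C (December 6, 2020), F (February 25, 2023).
F already ranks below C; the subordination has no effect.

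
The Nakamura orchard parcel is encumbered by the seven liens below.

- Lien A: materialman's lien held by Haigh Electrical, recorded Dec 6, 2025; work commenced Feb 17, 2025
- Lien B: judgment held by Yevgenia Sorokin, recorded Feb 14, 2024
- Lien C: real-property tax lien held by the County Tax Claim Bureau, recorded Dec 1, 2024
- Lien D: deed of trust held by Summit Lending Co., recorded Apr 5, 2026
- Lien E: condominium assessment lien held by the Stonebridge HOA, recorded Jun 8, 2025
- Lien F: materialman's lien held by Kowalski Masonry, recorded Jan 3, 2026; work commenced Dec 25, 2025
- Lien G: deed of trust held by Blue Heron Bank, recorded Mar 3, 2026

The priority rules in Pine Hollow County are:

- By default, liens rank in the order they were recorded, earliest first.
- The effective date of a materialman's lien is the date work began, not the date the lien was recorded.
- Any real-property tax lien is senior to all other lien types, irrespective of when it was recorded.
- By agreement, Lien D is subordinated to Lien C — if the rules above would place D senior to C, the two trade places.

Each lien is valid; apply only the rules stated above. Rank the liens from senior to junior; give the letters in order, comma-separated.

Effective dates: A relates back to Feb 17, 2025 (work commenced); F is treated as recorded Dec 25, 2025, the work-commencement date.
As a real-property tax lien, C is senior to every other lien.
Remaining liens by effective date: B (Feb 14, 2024), A (Feb 17, 2025), E (Jun 8, 2025), F (Dec 25, 2025), G (Mar 3, 2026), D (Apr 5, 2026).
D already ranks below C; the subordination has no effect.

C, B, A, E, F, G, D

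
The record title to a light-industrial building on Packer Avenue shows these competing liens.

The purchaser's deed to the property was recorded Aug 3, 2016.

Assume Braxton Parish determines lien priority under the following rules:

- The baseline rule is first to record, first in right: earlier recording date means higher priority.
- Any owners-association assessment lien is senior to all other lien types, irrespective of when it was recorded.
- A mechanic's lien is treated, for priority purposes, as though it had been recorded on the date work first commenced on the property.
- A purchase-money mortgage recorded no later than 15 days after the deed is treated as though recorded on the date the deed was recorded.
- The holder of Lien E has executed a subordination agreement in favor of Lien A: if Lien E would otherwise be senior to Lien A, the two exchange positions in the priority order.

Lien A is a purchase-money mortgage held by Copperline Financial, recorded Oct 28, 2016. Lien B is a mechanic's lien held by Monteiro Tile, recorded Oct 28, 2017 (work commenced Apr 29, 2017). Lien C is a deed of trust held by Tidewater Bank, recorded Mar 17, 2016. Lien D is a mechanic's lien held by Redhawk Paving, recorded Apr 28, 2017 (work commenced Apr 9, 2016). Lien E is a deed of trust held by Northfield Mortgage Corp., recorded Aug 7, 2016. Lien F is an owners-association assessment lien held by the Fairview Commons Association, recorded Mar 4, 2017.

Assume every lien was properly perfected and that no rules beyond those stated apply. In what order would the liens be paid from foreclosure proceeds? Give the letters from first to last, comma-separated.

F, C, D, A, E, B

First, effective dates: A was recorded 86 days after the deed, outside the 15-day window, so it keeps its recording date; B's effective date is Apr 29, 2017, when work began; D relates back to Apr 9, 2016 (work commenced).
F is an owners-association assessment lien, so it outranks all other liens regardless of date.
Among the remaining liens, by effective date: C (Mar 17, 2016), D (Apr 9, 2016), E (Aug 7, 2016), A (Oct 28, 2016), B (Apr 29, 2017).
The subordination applies — E was senior to A — so E and A swap.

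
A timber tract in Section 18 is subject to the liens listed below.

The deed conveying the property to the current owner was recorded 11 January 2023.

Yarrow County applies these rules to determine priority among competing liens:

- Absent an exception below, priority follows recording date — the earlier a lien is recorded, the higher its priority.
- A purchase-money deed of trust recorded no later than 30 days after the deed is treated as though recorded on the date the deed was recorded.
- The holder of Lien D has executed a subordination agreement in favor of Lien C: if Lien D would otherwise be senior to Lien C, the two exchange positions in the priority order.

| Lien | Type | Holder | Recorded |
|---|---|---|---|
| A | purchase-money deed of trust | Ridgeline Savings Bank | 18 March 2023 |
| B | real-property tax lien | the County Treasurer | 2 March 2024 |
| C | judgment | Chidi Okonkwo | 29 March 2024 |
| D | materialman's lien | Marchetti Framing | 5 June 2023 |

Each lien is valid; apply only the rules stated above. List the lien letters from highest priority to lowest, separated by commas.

Effective dates: A was recorded 66 days after the deed — beyond 30 days — so no relation-back applies.
By effective date, earliest first: A (18 March 2023), D (5 June 2023), B (2 March 2024), C (29 March 2024).
D would otherwise be senior to C, so under the subordination agreement D and C exchange positions.

A, C, B, D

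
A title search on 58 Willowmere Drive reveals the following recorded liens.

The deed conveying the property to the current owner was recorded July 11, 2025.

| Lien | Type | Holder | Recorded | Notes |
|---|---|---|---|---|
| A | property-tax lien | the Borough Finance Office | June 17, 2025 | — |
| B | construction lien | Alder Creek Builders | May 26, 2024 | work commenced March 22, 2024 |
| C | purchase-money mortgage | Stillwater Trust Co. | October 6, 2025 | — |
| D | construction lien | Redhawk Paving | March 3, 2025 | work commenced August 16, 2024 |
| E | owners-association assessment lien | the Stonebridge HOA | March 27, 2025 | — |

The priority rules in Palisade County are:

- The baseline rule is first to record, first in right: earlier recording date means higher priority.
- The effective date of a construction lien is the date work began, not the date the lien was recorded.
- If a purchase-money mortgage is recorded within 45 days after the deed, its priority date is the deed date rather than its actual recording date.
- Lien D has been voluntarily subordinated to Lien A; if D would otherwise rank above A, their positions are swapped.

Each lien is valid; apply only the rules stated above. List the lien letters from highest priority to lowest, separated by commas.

B, A, E, D, C

Effective dates: B's effective date is March 22, 2024, when work began; C was recorded 87 days after the deed, outside the 45-day window, so it keeps its recording date; D relates back to August 16, 2024 (work commenced).
By effective date: B (March 22, 2024), D (August 16, 2024), E (March 27, 2025), A (June 17, 2025), C (October 6, 2025).
The subordination applies — D was senior to A — so D and A swap.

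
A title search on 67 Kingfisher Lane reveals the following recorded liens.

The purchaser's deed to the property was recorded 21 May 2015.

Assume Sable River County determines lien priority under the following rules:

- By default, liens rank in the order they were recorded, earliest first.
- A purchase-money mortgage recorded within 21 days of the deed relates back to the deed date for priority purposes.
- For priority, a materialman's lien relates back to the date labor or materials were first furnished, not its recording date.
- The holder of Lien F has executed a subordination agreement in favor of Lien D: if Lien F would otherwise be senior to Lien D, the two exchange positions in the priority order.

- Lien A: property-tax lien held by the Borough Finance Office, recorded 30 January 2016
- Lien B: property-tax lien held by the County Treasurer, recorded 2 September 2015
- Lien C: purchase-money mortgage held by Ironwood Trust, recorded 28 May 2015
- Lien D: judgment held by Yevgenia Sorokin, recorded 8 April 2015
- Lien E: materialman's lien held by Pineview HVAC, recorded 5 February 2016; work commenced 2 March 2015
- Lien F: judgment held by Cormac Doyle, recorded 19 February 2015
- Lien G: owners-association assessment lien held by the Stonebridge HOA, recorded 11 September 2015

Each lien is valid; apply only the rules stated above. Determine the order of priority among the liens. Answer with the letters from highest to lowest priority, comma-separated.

Effective dates after the stated exceptions: C relates back to the deed date 21 May 2015; E is treated as recorded 2 March 2015, the work-commencement date.
Ordering by effective date: F (19 February 2015), E (2 March 2015), D (8 April 2015), C (21 May 2015), B (2 September 2015), G (11 September 2015), A (30 January 2016).
Because F would otherwise rank above D, the subordination swaps them.

D, E, F, C, B, G, A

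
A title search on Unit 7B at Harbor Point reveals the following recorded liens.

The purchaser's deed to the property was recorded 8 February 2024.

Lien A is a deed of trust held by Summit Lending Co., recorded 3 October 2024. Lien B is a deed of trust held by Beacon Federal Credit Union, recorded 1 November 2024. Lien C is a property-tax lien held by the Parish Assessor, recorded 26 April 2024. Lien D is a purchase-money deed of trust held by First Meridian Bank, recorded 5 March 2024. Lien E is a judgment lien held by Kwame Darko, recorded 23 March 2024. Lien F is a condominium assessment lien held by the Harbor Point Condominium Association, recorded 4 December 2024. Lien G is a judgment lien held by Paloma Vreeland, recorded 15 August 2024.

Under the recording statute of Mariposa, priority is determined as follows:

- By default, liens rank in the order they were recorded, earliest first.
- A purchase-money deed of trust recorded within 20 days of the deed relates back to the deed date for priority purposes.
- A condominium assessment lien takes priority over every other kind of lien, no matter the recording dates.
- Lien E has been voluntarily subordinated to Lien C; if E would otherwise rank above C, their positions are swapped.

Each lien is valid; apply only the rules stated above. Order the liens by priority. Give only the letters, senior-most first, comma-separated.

Effective dates after the stated exceptions: D was recorded 26 days after the deed, outside the 20-day window, so it keeps its recording date.
F, as a condominium assessment lien, has superpriority and ranks first.
Ordering the rest by effective date: D (5 March 2024), E (23 March 2024), C (26 April 2024), G (15 August 2024), A (3 October 2024), B (1 November 2024).
E would otherwise be senior to C, so under the subordination agreement E and C exchange positions.

F, D, C, E, G, A, B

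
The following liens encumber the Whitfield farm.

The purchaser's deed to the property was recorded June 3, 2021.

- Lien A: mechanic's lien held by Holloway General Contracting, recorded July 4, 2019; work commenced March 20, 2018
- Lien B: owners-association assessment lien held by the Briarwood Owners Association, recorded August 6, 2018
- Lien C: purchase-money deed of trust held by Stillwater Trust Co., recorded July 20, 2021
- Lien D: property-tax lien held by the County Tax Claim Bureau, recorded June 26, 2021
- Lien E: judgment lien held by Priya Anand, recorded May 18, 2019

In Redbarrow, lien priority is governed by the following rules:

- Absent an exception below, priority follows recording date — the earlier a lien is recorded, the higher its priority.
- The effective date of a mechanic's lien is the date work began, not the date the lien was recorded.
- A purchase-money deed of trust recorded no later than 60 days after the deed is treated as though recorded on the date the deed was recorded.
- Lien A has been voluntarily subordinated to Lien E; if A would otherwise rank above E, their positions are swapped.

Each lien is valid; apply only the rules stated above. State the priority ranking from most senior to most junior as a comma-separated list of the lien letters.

Effective dates after the stated exceptions: A's effective date is March 20, 2018, when work began; C's effective date is the deed date, June 3, 2021.
By effective date, earliest first: A (March 20, 2018), B (August 6, 2018), E (May 18, 2019), C (June 3, 2021), D (June 26, 2021).
Because A would otherwise rank above E, the subordination swaps them.

E, B, A, C, D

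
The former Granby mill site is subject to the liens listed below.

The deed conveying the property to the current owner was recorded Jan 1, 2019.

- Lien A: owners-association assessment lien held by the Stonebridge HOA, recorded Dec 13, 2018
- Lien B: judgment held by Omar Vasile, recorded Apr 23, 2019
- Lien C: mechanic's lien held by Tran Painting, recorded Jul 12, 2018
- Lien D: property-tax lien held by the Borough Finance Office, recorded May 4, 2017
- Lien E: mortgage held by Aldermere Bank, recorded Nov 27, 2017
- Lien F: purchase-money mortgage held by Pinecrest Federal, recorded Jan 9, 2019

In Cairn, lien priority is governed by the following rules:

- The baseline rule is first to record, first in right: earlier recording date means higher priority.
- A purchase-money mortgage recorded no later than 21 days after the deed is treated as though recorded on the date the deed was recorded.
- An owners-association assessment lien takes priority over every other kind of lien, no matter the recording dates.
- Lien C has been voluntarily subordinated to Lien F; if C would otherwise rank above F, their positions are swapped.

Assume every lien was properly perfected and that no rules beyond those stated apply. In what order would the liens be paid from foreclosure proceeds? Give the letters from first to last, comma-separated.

A, D, E, F, C, B

Effective dates: F relates back to the deed date Jan 1, 2019.
As an owners-association assessment lien, A is senior to every other lien.
Remaining liens by effective date: D (May 4, 2017), E (Nov 27, 2017), C (Jul 12, 2018), F (Jan 1, 2019), B (Apr 23, 2019).
C is senior to F before the subordination, so the two trade places.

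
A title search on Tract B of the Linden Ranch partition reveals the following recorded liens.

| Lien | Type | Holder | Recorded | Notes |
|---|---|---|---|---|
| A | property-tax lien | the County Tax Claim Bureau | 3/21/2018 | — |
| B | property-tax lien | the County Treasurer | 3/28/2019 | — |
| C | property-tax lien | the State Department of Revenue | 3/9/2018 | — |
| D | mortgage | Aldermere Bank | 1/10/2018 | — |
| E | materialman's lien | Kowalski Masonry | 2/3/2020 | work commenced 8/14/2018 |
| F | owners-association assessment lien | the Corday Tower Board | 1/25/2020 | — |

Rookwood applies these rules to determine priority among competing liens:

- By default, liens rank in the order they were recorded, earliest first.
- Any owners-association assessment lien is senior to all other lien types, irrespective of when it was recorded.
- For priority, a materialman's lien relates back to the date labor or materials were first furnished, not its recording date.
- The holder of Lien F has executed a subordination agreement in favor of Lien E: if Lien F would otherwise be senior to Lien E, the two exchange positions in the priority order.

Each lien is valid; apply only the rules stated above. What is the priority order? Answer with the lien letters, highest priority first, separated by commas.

First, effective dates: E relates back to 8/14/2018 (work commenced).
F, as an owners-association assessment lien, has superpriority and ranks first.
Among the remaining liens, by effective date: D (1/10/2018), C (3/9/2018), A (3/21/2018), E (8/14/2018), B (3/28/2019).
The subordination applies — F was senior to E — so F and E swap.

E, D, C, A, F, B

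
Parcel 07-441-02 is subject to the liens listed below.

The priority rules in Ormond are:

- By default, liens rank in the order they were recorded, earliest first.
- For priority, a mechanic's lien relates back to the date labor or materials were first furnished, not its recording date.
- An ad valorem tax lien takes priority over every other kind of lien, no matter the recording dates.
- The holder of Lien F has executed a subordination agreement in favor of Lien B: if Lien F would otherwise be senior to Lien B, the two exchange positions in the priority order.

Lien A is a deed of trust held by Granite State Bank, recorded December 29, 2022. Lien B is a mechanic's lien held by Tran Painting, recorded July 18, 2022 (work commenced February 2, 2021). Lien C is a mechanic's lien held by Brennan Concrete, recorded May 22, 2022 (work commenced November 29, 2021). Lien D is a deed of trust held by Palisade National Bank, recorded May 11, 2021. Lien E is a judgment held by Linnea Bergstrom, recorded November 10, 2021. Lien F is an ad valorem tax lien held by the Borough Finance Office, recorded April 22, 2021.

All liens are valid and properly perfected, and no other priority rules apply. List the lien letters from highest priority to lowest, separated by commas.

Effective dates after the stated exceptions: B is treated as recorded February 2, 2021, the work-commencement date; C is treated as recorded November 29, 2021, the work-commencement date.
F, as an ad valorem tax lien, has superpriority and ranks first.
The other liens, earliest effective date first: B (February 2, 2021), D (May 11, 2021), E (November 10, 2021), C (November 29, 2021), A (December 29, 2022).
F is senior to B before the subordination, so the two trade places.

B, F, D, E, C, A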